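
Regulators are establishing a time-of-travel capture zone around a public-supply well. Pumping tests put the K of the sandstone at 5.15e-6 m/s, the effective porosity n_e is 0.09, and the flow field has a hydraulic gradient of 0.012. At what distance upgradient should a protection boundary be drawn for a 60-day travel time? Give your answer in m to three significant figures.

K = 5.15e-6 m/s × 86400 s/d = 0.4450 m/d
q = Ki = 0.4450 × 0.012 = 0.005340 m/d
v_s = q/n_e = 0.005340/0.09 = 0.05933 m/d
L = v × T = 0.05933 × 60 = 3.560 m

3.56 m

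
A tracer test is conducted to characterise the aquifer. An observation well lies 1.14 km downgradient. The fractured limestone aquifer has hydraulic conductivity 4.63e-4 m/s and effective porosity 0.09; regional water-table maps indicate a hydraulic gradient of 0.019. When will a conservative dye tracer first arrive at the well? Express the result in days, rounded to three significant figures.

K = 4.63e-4 m/s × 86400 s/d = 40.00 m/d
Specific discharge q = 40.00 × 0.019 = 0.7601 m/d
Average linear velocity = 0.7601 / 0.09 = 8.445 m/d
L = 1.14 km = 1140 m
t = L / v = 1140 / 8.445 = 135.0 d

135 days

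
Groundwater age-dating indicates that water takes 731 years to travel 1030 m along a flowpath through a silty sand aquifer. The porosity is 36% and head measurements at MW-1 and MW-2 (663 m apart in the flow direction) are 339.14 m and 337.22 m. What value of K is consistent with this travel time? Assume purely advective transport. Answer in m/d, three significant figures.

0.480 m/d

Hydraulic gradient i = (339.14 − 337.22) / 663 = 1.92 / 663 = 0.002896
t = 731 years = 266800 d
v = L / t = 1030 / 266800 = 0.003860 m/d
K = v · n / i = 0.003860 × 0.36 / 0.002896 = 0.480 m/d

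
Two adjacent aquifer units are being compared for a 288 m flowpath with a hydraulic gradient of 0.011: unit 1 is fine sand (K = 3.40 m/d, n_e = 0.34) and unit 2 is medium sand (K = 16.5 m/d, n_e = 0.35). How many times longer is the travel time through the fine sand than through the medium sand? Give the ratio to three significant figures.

Unit 1 (fine sand): v = 3.40×0.011/0.34 = 0.1100 m/d, t = 288/0.1100 = 2618 d
Unit 2 (medium sand): v = 16.5×0.011/0.35 = 0.5186 m/d, t = 288/0.5186 = 555.4 d
t(fine sand) / t(medium sand) = 2618/555.4 = 4.71

4.71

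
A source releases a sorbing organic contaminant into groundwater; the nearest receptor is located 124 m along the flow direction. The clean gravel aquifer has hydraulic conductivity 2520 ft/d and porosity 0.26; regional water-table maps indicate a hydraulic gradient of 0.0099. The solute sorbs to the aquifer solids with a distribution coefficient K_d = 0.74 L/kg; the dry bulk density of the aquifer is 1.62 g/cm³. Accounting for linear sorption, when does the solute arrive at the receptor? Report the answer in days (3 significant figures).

23.8 days

K = 2520 ft/d × 0.3048 = 768.1 m/d
Darcy flux q = K·i = 768.1 × 0.0099 = 7.604 m/d
Seepage velocity v = q / n = 7.604 / 0.26 = 29.25 m/d
Retardation R = 1 + ρ_b·K_d/n = 1 + 1.62×0.74/0.26 = 5.611
Contaminant velocity v_c = v/R = 29.25/5.611 = 5.213 m/d
t = L/v_c = 124/5.213 = 23.79 d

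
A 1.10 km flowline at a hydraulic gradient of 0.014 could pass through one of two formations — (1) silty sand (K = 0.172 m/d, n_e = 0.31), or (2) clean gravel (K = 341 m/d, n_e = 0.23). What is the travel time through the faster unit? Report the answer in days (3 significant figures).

Unit 1 (silty sand): v = 0.172×0.014/0.31 = 0.007768 m/d, t = 1100/0.007768 = 141600 d
Unit 2 (clean gravel): v = 341×0.014/0.23 = 20.76 m/d, t = 1100/20.76 = 53.00 d
Faster unit: t = 53.0 d

53.0 days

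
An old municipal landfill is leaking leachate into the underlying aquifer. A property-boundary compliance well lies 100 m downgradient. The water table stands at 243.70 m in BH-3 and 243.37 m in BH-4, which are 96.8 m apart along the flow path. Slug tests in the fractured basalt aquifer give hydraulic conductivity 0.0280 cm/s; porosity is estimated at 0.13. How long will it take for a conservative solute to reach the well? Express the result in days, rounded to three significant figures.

Hydraulic gradient i = (243.70 − 243.37) / 96.8 = 0.33 / 96.8 = 0.003409
K = 0.0280 cm/s × 864 = 24.19 m/d
Specific discharge q = 24.19 × 0.003409 = 0.08247 m/d
Seepage velocity v = q / n = 0.08247 / 0.13 = 0.6344 m/d
t = L / v = 100 / 0.6344 = 157.6 d

158 days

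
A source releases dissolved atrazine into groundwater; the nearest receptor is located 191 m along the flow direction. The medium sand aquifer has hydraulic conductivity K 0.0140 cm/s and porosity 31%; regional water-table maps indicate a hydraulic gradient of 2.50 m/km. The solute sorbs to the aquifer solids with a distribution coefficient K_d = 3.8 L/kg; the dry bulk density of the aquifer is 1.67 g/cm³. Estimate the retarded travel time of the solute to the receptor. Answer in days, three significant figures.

K = 0.0140 cm/s × 864 = 12.10 m/d
q = Ki = 12.10 × 0.0025 = 0.03024 m/d
v = Ki/n = 12.10·0.0025/0.31 = 0.09755 m/d
Retardation R = 1 + ρ_b·K_d/n = 1 + 1.67×3.8/0.31 = 21.47
Contaminant velocity v_c = v/R = 0.09755/21.47 = 0.004543 m/d
t = L/v_c = 191/0.004543 = 42040 d

42000 days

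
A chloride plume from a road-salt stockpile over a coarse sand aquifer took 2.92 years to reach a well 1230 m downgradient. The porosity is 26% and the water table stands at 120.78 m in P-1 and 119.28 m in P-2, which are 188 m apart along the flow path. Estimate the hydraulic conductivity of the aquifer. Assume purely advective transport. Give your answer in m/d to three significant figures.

37.6 m/d

Hydraulic gradient i = (120.78 − 119.28) / 188 = 1.50 / 188 = 0.007979
t = 2.92 years = 1066 d
v = L / t = 1230 / 1066 = 1.154 m/d
K = v · n / i = 1.154 × 0.26 / 0.007979 = 37.6 m/d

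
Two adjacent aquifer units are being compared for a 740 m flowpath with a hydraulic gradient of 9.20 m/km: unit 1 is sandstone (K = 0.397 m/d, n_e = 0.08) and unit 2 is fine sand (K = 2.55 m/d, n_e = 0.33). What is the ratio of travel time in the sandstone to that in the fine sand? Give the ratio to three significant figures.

Unit 1 (sandstone): v = 0.397×0.0092/0.08 = 0.04566 m/d, t = 740/0.04566 = 16210 d
Unit 2 (fine sand): v = 2.55×0.0092/0.33 = 0.07109 m/d, t = 740/0.07109 = 10410 d
t(sandstone) / t(fine sand) = 16210/10410 = 1.56

1.56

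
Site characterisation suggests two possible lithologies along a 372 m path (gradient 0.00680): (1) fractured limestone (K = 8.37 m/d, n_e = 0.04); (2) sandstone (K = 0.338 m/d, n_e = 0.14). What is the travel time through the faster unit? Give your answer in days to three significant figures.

261 days

Unit 1 (fractured limestone): v = 8.37×0.0068/0.04 = 1.423 m/d, t = 372/1.423 = 261.4 d
Unit 2 (sandstone): v = 0.338×0.0068/0.14 = 0.01642 m/d, t = 372/0.01642 = 22660 d
Faster unit: t = 261 d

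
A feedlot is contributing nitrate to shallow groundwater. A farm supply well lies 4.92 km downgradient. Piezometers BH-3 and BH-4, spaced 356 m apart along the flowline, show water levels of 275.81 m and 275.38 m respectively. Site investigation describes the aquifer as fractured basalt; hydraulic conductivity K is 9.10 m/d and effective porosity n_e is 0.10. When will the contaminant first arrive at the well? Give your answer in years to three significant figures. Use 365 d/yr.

123 years

Hydraulic gradient i = (275.81 − 275.38) / 356 = 0.43 / 356 = 0.001208
Darcy flux q = K·i = 9.10 × 0.001208 = 0.01099 m/d
v_s = q/n_e = 0.01099/0.10 = 0.1099 m/d
L = 4.92 km = 4920 m
t = L / v = 4920 / 0.1099 = 44760 d
   = 44760 / 365 = 123 yr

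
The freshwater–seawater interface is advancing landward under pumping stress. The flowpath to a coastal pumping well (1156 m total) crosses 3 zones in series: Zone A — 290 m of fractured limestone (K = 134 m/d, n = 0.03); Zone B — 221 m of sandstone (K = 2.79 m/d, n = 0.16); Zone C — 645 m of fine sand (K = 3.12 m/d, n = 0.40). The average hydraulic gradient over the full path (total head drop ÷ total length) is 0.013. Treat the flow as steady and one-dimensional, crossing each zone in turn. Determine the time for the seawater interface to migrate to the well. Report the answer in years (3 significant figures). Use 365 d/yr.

15.9 years

For zones in series the flux q is common to all zones; the equivalent conductivity is the harmonic (thickness-weighted) mean, K_eq = L_total / Σ(L_j/K_j).
Σ(L/K) = 290/134 + 221/2.79 + 645/3.12 = 2.164 + 79.21 + 206.7 = 288.1 d
K_eq = L_total / Σ(L/K) = 1156 / 288.1 = 4.012 m/d
q = K_eq · i = 4.012 × 0.013 = 0.05216 m/d (same in every zone)
Zone A: v = q/n = 0.05216/0.03 = 1.739 m/d → t_A = 290/1.739 = 166.8 d
Zone B: v = q/n = 0.05216/0.16 = 0.3260 m/d → t_B = 221/0.3260 = 677.9 d
Zone C: v = q/n = 0.05216/0.40 = 0.1304 m/d → t_C = 645/0.1304 = 4946 d
Total t = 166.8 + 677.9 + 4946 = 5791 d
   = 5791 / 365 = 15.9 yr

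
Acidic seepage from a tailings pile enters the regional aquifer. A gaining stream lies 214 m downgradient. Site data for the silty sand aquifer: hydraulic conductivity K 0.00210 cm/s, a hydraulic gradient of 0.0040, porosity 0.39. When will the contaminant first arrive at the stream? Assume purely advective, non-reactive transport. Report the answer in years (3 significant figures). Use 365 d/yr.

K = 0.00210 cm/s × 864 = 1.814 m/d
q = Ki = 1.814 × 0.0040 = 0.007258 m/d
Average linear velocity = 0.007258 / 0.39 = 0.01861 m/d
t = L / v = 214 / 0.01861 = 11500 d
   = 11500 / 365 = 31.5 yr

31.5 years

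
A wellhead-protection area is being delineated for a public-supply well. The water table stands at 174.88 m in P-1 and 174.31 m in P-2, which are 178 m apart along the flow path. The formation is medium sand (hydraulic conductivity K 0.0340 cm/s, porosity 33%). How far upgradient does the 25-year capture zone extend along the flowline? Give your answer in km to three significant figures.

Hydraulic gradient i = (174.88 − 174.31) / 178 = 0.57 / 178 = 0.003202
K = 0.0340 cm/s × 864 = 29.38 m/d
Specific discharge q = 29.38 × 0.003202 = 0.09407 m/d
v = Ki/n = 29.38·0.003202/0.33 = 0.2851 m/d
T = 25 yr × 365 = 9125 d
L = v × T = 0.2851 × 9125 = 2601 m
   = 2.60 km

2.60 km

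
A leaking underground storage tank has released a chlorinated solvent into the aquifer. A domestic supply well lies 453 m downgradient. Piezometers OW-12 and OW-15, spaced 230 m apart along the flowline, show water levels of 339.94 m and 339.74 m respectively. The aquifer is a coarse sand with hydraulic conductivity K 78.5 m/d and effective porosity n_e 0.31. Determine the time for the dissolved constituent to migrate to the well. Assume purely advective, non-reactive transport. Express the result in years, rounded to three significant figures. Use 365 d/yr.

Hydraulic gradient i = (339.94 − 339.74) / 230 = 0.20 / 230 = 8.696e-4
Specific discharge q = 78.5 × 8.696e-4 = 0.06826 m/d
Average linear velocity = 0.06826 / 0.31 = 0.2202 m/d
t = L / v = 453 / 0.2202 = 2057 d
   = 2057 / 365 = 5.64 yr

5.64 years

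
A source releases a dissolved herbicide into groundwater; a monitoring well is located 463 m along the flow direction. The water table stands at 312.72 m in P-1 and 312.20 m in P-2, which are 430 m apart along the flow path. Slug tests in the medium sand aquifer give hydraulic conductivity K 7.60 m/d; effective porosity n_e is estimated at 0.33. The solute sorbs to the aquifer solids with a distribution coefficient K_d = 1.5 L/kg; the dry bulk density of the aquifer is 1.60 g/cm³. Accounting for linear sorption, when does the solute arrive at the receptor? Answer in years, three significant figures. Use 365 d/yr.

Hydraulic gradient i = (312.72 − 312.20) / 430 = 0.52 / 430 = 0.001209
Specific discharge q = 7.60 × 0.001209 = 0.009191 m/d
v = Ki/n = 7.60·0.001209/0.33 = 0.02785 m/d
Retardation R = 1 + ρ_b·K_d/n = 1 + 1.60×1.5/0.33 = 8.273
Contaminant velocity v_c = v/R = 0.02785/8.273 = 0.003367 m/d
t = L/v_c = 463/0.003367 = 137500 d
   = 137500/365 = 377 yr

377 years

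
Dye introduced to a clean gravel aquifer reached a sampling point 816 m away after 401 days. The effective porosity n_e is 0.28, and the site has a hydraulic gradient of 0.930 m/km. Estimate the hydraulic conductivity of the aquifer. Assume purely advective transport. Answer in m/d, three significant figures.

613 m/d

v = L / t = 816 / 401 = 2.035 m/d
K = v · n / i = 2.035 × 0.28 / 9.3e-4 = 613 m/d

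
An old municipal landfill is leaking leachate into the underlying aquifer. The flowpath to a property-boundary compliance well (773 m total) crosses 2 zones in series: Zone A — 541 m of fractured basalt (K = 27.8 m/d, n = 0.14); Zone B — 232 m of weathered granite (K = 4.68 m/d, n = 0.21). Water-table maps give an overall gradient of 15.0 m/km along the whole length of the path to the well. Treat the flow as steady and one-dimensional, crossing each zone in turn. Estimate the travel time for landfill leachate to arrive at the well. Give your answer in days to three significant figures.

For zones in series the flux q is common to all zones; the equivalent conductivity is the harmonic (thickness-weighted) mean, K_eq = L_total / Σ(L_j/K_j).
Σ(L/K) = 541/27.8 + 232/4.68 = 19.46 + 49.57 = 69.03 d
K_eq = L_total / Σ(L/K) = 773 / 69.03 = 11.20 m/d
q = K_eq · i = 11.20 × 0.015 = 0.1680 m/d (same in every zone)
Zone A: v = q/n = 0.1680/0.14 = 1.200 m/d → t_A = 541/1.200 = 450.9 d
Zone B: v = q/n = 0.1680/0.21 = 0.7998 m/d → t_B = 232/0.7998 = 290.1 d
Total t = 450.9 + 290.1 = 741.0 d

741 days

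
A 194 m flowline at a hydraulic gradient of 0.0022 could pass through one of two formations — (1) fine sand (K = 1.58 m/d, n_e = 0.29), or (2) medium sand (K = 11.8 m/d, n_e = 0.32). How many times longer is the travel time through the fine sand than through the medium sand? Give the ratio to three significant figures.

6.77

Unit 1 (fine sand): v = 1.58×0.0022/0.29 = 0.01199 m/d, t = 194/0.01199 = 16190 d
Unit 2 (medium sand): v = 11.8×0.0022/0.32 = 0.08113 m/d, t = 194/0.08113 = 2391 d
t(fine sand) / t(medium sand) = 16190/2391 = 6.77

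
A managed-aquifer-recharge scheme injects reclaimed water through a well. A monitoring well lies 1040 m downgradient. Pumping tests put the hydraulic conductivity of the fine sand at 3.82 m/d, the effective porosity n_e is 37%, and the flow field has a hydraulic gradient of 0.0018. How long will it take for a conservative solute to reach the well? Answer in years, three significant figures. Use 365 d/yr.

Specific discharge q = 3.82 × 0.0018 = 0.006876 m/d
v_s = q/n_e = 0.006876/0.37 = 0.01858 m/d
t = L / v = 1040 / 0.01858 = 55960 d
   = 55960 / 365 = 153 yr

153 years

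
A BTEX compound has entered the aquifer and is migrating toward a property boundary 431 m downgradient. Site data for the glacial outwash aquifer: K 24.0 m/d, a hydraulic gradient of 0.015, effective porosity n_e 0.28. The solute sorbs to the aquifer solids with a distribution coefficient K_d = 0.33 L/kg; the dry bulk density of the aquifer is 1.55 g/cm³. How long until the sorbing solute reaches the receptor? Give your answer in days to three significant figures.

Specific discharge q = 24.0 × 0.015 = 0.3600 m/d
v = Ki/n = 24.0·0.015/0.28 = 1.286 m/d
Retardation R = 1 + ρ_b·K_d/n = 1 + 1.55×0.33/0.28 = 2.827
Contaminant velocity v_c = v/R = 1.286/2.827 = 0.4548 m/d
t = L/v_c = 431/0.4548 = 947.6 d

948 days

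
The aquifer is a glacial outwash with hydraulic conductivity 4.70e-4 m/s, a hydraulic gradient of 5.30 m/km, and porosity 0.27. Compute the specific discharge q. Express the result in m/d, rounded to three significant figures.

K = 4.70e-4 m/s × 86400 s/d = 40.61 m/d
Darcy flux q = K·i = 40.61 × 0.0053 = 0.2152 m/d

0.215 m/d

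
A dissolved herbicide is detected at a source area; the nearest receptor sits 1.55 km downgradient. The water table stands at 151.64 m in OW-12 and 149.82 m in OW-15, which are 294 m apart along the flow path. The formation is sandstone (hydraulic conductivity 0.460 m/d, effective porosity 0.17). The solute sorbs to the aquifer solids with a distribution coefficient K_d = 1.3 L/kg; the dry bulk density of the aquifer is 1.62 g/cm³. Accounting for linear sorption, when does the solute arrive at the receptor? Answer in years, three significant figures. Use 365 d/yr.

Hydraulic gradient i = (151.64 − 149.82) / 294 = 1.82 / 294 = 0.006190
Specific discharge q = 0.460 × 0.006190 = 0.002848 m/d
v = Ki/n = 0.460·0.006190/0.17 = 0.01675 m/d
Retardation R = 1 + ρ_b·K_d/n = 1 + 1.62×1.3/0.17 = 13.39
Contaminant velocity v_c = v/R = 0.01675/13.39 = 0.001251 m/d
L = 1.55 km = 1550 m
t = L/v_c = 1550/0.001251 = 1.239e6 d
   = 1.239e6/365 = 3390 yr

3390 years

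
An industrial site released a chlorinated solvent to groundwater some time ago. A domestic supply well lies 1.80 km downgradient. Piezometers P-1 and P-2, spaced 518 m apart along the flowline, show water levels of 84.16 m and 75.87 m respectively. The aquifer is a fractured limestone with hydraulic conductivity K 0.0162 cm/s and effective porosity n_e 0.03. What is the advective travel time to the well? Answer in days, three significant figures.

241 days

Hydraulic gradient i = (84.16 − 75.87) / 518 = 8.29 / 518 = 0.01600
K = 0.0162 cm/s × 864 = 14.00 m/d
Specific discharge q = 14.00 × 0.01600 = 0.2240 m/d
v_s = q/n_e = 0.2240/0.03 = 7.467 m/d
L = 1.80 km = 1800 m
t = L / v = 1800 / 7.467 = 241.1 d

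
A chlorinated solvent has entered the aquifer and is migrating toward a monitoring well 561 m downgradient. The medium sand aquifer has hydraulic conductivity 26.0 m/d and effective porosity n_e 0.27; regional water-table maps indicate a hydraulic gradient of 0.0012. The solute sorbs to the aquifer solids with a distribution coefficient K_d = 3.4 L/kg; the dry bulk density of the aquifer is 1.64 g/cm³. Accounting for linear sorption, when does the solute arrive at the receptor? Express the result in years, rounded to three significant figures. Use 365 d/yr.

q = Ki = 26.0 × 0.0012 = 0.03120 m/d
v_s = q/n_e = 0.03120/0.27 = 0.1156 m/d
Retardation R = 1 + ρ_b·K_d/n = 1 + 1.64×3.4/0.27 = 21.65
Contaminant velocity v_c = v/R = 0.1156/21.65 = 0.005337 m/d
t = L/v_c = 561/0.005337 = 105100 d
   = 105100/365 = 288 yr

288 years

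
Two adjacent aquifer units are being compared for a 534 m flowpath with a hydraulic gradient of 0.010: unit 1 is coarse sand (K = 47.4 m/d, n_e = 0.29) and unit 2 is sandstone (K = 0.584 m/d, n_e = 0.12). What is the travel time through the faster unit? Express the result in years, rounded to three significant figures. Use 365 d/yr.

Unit 1 (coarse sand): v = 47.4×0.010/0.29 = 1.634 m/d, t = 534/1.634 = 326.7 d
Unit 2 (sandstone): v = 0.584×0.010/0.12 = 0.04867 m/d, t = 534/0.04867 = 10970 d
Faster: 326.7 d / 365 = 0.895 yr

0.895 years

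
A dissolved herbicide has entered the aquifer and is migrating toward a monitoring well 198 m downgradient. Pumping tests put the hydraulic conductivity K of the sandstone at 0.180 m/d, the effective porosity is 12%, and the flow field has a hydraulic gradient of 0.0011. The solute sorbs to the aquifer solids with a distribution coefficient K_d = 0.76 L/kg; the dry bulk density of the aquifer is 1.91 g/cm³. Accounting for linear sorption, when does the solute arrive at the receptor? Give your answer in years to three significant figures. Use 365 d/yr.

Specific discharge q = 0.180 × 0.0011 = 1.980e-4 m/d
Seepage velocity v = q / n = 1.980e-4 / 0.12 = 0.001650 m/d
Retardation R = 1 + ρ_b·K_d/n = 1 + 1.91×0.76/0.12 = 13.10
Contaminant velocity v_c = v/R = 0.001650/13.10 = 1.260e-4 m/d
t = L/v_c = 198/1.260e-4 = 1.572e6 d
   = 1.572e6/365 = 4310 yr

4310 years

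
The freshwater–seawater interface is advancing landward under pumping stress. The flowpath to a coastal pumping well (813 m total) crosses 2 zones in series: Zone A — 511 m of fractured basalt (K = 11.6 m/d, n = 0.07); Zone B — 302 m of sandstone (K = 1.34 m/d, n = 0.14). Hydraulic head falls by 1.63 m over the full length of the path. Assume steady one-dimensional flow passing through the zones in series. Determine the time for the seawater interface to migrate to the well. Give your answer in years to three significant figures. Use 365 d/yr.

Continuity: the same q passes through each zone, so ΔH = q·Σ(L_j/K_j) — the zones act as resistances in series.
Σ(L/K) = 511/11.6 + 302/1.34 = 44.05 + 225.4 = 269.4 d
q = ΔH / Σ(L/K) = 1.63 / 269.4 = 0.006050 m/d (same in every zone)
Zone A: v = q/n = 0.006050/0.07 = 0.08643 m/d → t_A = 511/0.08643 = 5912 d
Zone B: v = q/n = 0.006050/0.14 = 0.04321 m/d → t_B = 302/0.04321 = 6989 d
Total t = 5912 + 6989 = 12900 d
   = 12900 / 365 = 35.3 yr

35.3 years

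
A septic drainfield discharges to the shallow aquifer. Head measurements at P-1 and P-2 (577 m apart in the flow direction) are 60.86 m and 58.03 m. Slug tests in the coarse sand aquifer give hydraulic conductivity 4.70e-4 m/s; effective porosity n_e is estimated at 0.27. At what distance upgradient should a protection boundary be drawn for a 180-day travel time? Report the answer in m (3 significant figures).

Hydraulic gradient i = (60.86 − 58.03) / 577 = 2.83 / 577 = 0.004905
K = 4.70e-4 m/s × 86400 s/d = 40.61 m/d
Specific discharge q = 40.61 × 0.004905 = 0.1992 m/d
v = Ki/n = 40.61·0.004905/0.27 = 0.7377 m/d
L = v × T = 0.7377 × 180 = 132.8 m

133 m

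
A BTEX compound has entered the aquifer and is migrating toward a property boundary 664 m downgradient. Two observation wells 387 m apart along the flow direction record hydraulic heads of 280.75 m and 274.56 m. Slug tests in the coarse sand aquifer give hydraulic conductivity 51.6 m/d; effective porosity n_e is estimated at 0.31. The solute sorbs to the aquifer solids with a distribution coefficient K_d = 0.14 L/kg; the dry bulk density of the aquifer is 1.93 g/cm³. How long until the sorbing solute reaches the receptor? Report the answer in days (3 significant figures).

467 days

Hydraulic gradient i = (280.75 − 274.56) / 387 = 6.19 / 387 = 0.01599
Darcy flux q = K·i = 51.6 × 0.01599 = 0.8253 m/d
v_s = q/n_e = 0.8253/0.31 = 2.662 m/d
Retardation R = 1 + ρ_b·K_d/n = 1 + 1.93×0.14/0.31 = 1.872
Contaminant velocity v_c = v/R = 2.662/1.872 = 1.422 m/d
t = L/v_c = 664/1.422 = 466.8 d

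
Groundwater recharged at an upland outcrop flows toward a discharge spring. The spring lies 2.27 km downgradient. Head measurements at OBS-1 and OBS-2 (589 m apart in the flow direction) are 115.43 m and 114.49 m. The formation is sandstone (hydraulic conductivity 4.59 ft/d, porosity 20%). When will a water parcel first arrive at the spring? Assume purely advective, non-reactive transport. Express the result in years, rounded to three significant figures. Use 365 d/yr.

Hydraulic gradient i = (115.43 − 114.49) / 589 = 0.94 / 589 = 0.001596
K = 4.59 ft/d × 0.3048 = 1.399 m/d
Darcy flux q = K·i = 1.399 × 0.001596 = 0.002233 m/d
Seepage velocity v = q / n = 0.002233 / 0.20 = 0.01116 m/d
L = 2.27 km = 2270 m
t = L / v = 2270 / 0.01116 = 203300 d
   = 203300 / 365 = 557 yr

557 years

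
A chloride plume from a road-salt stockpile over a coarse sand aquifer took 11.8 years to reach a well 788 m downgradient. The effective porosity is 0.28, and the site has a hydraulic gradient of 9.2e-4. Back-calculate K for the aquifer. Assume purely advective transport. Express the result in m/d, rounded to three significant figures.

55.7 m/d

t = 11.8 years = 4307 d
v = L / t = 788 / 4307 = 0.1830 m/d
K = v · n / i = 0.1830 × 0.28 / 9.2e-4 = 55.7 m/d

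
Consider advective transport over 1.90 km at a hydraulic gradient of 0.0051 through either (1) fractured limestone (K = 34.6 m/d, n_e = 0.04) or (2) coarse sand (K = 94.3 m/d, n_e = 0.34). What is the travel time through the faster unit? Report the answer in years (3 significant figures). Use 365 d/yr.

1.18 years

Unit 1 (fractured limestone): v = 34.6×0.0051/0.04 = 4.412 m/d, t = 1900/4.412 = 430.7 d
Unit 2 (coarse sand): v = 94.3×0.0051/0.34 = 1.414 m/d, t = 1900/1.414 = 1343 d
Faster: 430.7 d / 365 = 1.18 yr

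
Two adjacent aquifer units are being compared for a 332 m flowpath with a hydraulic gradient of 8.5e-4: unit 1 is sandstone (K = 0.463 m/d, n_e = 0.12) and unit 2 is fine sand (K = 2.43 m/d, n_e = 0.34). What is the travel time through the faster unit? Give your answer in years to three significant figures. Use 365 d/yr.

Unit 1 (sandstone): v = 0.463×8.5e-4/0.12 = 0.003280 m/d, t = 332/0.003280 = 101200 d
Unit 2 (fine sand): v = 2.43×8.5e-4/0.34 = 0.006075 m/d, t = 332/0.006075 = 54650 d
Faster: 54650 d / 365 = 150 yr

150 years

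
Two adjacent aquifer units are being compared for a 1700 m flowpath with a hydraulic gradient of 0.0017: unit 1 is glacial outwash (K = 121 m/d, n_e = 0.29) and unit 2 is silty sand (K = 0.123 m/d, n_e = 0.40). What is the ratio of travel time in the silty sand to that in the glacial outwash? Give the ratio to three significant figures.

1360

Unit 1 (glacial outwash): v = 121×0.0017/0.29 = 0.7093 m/d, t = 1700/0.7093 = 2397 d
Unit 2 (silty sand): v = 0.123×0.0017/0.40 = 5.227e-4 m/d, t = 1700/5.227e-4 = 3.252e6 d
t(silty sand) / t(glacial outwash) = 3.252e6/2397 = 1360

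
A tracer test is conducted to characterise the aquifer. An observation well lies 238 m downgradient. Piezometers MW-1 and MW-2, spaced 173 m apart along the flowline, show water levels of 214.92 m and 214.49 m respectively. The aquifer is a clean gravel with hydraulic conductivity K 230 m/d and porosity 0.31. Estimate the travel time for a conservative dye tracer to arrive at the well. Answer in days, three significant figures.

Hydraulic gradient i = (214.92 − 214.49) / 173 = 0.43 / 173 = 0.002486
q = Ki = 230 × 0.002486 = 0.5717 m/d
Seepage velocity v = q / n = 0.5717 / 0.31 = 1.844 m/d
t = L / v = 238 / 1.844 = 129.1 d

129 days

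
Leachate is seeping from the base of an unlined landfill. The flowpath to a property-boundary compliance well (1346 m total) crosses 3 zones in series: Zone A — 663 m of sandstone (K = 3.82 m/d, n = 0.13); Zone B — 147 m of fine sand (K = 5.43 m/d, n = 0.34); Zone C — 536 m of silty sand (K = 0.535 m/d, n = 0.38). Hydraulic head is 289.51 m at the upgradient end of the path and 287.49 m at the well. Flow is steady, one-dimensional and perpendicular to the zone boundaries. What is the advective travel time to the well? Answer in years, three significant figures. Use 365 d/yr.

Total head drop ΔH = 289.51 − 287.49 = 2.02 m
Continuity: the same q passes through each zone, so ΔH = q·Σ(L_j/K_j) — the zones act as resistances in series.
Σ(L/K) = 663/3.82 + 147/5.43 + 536/0.535 = 173.6 + 27.07 + 1002 = 1203 d
q = ΔH / Σ(L/K) = 2.02 / 1203 = 0.001680 m/d (same in every zone)
Zone A: v = q/n = 0.001680/0.13 = 0.01292 m/d → t_A = 663/0.01292 = 51310 d
Zone B: v = q/n = 0.001680/0.34 = 0.004941 m/d → t_B = 147/0.004941 = 29750 d
Zone C: v = q/n = 0.001680/0.38 = 0.004421 m/d → t_C = 536/0.004421 = 121300 d
Total t = 51310 + 29750 + 121300 = 202300 d
   = 202300 / 365 = 554 yr

554 years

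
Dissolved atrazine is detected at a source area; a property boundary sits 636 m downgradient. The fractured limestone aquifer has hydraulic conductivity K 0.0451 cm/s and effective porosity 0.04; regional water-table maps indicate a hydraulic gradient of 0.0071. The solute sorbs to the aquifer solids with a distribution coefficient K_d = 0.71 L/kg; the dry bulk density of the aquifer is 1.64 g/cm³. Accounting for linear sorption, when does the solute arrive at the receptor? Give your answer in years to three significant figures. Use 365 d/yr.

K = 0.0451 cm/s × 864 = 38.97 m/d
q = Ki = 38.97 × 0.0071 = 0.2767 m/d
Average linear velocity = 0.2767 / 0.04 = 6.917 m/d
Retardation R = 1 + ρ_b·K_d/n = 1 + 1.64×0.71/0.04 = 30.11
Contaminant velocity v_c = v/R = 6.917/30.11 = 0.2297 m/d
t = L/v_c = 636/0.2297 = 2769 d
   = 2769/365 = 7.59 yr

7.59 years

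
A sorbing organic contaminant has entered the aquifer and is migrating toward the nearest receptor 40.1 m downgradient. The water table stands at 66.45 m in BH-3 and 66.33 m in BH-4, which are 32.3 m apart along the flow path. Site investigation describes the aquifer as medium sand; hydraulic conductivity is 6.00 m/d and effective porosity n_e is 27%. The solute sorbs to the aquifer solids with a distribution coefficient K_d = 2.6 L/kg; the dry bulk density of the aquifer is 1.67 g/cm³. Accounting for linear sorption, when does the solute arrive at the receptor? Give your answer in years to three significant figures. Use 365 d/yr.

Hydraulic gradient i = (66.45 − 66.33) / 32.3 = 0.12 / 32.3 = 0.003715
q = Ki = 6.00 × 0.003715 = 0.02229 m/d
v_s = q/n_e = 0.02229/0.27 = 0.08256 m/d
Retardation R = 1 + ρ_b·K_d/n = 1 + 1.67×2.6/0.27 = 17.08
Contaminant velocity v_c = v/R = 0.08256/17.08 = 0.004833 m/d
t = L/v_c = 40.1/0.004833 = 8297 d
   = 8297/365 = 22.7 yr

22.7 years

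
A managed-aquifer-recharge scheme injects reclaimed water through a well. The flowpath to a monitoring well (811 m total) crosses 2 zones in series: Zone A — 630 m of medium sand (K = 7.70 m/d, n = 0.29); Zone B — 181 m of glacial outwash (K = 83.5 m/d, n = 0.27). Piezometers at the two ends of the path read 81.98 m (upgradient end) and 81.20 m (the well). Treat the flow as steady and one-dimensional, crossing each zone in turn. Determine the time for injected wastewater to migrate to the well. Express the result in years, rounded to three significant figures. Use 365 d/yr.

68.3 years

Total head drop ΔH = 81.98 − 81.20 = 0.78 m
Continuity: the same q passes through each zone, so ΔH = q·Σ(L_j/K_j) — the zones act as resistances in series.
Σ(L/K) = 630/7.70 + 181/83.5 = 81.82 + 2.168 = 83.99 d
q = ΔH / Σ(L/K) = 0.78 / 83.99 = 0.009287 m/d (same in every zone)
Zone A: v = q/n = 0.009287/0.29 = 0.03203 m/d → t_A = 630/0.03203 = 19670 d
Zone B: v = q/n = 0.009287/0.27 = 0.03440 m/d → t_B = 181/0.03440 = 5262 d
Total t = 19670 + 5262 = 24930 d
   = 24930 / 365 = 68.3 yr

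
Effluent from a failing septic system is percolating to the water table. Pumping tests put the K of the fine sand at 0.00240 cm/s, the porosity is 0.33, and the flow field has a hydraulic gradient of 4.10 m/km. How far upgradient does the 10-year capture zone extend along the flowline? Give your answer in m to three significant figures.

K = 0.00240 cm/s × 864 = 2.074 m/d
q = Ki = 2.074 × 0.0041 = 0.008502 m/d
Average linear velocity = 0.008502 / 0.33 = 0.02576 m/d
T = 10 yr × 365 = 3650 d
L = v × T = 0.02576 × 3650 = 94.03 m

94.0 m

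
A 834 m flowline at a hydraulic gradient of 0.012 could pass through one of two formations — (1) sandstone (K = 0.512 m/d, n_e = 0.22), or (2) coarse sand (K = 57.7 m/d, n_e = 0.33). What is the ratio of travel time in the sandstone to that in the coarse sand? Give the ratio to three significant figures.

Unit 1 (sandstone): v = 0.512×0.012/0.22 = 0.02793 m/d, t = 834/0.02793 = 29860 d
Unit 2 (coarse sand): v = 57.7×0.012/0.33 = 2.098 m/d, t = 834/2.098 = 397.5 d
t(sandstone) / t(coarse sand) = 29860/397.5 = 75.1

75.1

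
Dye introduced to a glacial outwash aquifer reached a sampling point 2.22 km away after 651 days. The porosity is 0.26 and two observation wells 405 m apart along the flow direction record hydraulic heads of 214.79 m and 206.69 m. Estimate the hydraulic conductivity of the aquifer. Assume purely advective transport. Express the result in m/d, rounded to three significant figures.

Hydraulic gradient i = (214.79 − 206.69) / 405 = 8.10 / 405 = 0.02000
L = 2.22 km = 2220 m
v = L / t = 2220 / 651 = 3.410 m/d
K = v · n / i = 3.410 × 0.26 / 0.02000 = 44.3 m/d

44.3 m/d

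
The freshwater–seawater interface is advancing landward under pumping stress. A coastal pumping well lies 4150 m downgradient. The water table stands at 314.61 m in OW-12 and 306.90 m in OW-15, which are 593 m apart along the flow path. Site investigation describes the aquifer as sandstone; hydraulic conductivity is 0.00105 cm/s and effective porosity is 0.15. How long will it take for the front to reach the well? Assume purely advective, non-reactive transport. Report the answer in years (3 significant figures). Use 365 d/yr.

Hydraulic gradient i = (314.61 − 306.90) / 593 = 7.71 / 593 = 0.01300
K = 0.00105 cm/s × 864 = 0.9072 m/d
Specific discharge q = 0.9072 × 0.01300 = 0.01180 m/d
Seepage velocity v = q / n = 0.01180 / 0.15 = 0.07863 m/d
t = L / v = 4150 / 0.07863 = 52780 d
   = 52780 / 365 = 145 yr

145 years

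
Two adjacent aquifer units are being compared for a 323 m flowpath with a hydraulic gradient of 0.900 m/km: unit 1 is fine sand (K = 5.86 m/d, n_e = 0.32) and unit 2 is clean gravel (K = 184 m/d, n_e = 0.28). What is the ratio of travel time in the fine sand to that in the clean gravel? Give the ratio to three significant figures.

Unit 1 (fine sand): v = 5.86×9.0e-4/0.32 = 0.01648 m/d, t = 323/0.01648 = 19600 d
Unit 2 (clean gravel): v = 184×9.0e-4/0.28 = 0.5914 m/d, t = 323/0.5914 = 546.1 d
t(fine sand) / t(clean gravel) = 19600/546.1 = 35.9

35.9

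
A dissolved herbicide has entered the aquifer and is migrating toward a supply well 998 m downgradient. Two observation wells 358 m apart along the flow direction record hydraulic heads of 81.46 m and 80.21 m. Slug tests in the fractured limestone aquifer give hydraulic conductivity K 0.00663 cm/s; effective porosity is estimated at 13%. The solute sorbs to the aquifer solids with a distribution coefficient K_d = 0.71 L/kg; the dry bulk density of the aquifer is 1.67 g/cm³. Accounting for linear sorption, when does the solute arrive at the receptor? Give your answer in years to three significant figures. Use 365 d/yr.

Hydraulic gradient i = (81.46 − 80.21) / 358 = 1.25 / 358 = 0.003492
K = 0.00663 cm/s × 864 = 5.728 m/d
q = Ki = 5.728 × 0.003492 = 0.02000 m/d
Average linear velocity = 0.02000 / 0.13 = 0.1539 m/d
Retardation R = 1 + ρ_b·K_d/n = 1 + 1.67×0.71/0.13 = 10.12
Contaminant velocity v_c = v/R = 0.1539/10.12 = 0.01520 m/d
t = L/v_c = 998/0.01520 = 65650 d
   = 65650/365 = 180 yr

180 years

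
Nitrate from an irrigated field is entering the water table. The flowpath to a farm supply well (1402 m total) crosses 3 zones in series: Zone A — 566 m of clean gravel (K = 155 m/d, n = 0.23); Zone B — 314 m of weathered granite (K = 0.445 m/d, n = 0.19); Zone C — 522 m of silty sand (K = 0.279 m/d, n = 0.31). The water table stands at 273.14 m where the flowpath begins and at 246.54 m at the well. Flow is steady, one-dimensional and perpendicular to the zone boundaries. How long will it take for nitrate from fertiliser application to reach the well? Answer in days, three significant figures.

34100 days

Total head drop ΔH = 273.14 − 246.54 = 26.60 m
Continuity: the same q passes through each zone, so ΔH = q·Σ(L_j/K_j) — the zones act as resistances in series.
Σ(L/K) = 566/155 + 314/0.445 + 522/0.279 = 3.652 + 705.6 + 1871 = 2580 d
q = ΔH / Σ(L/K) = 26.60 / 2580 = 0.01031 m/d (same in every zone)
Zone A: v = q/n = 0.01031/0.23 = 0.04482 m/d → t_A = 566/0.04482 = 12630 d
Zone B: v = q/n = 0.01031/0.19 = 0.05426 m/d → t_B = 314/0.05426 = 5787 d
Zone C: v = q/n = 0.01031/0.31 = 0.03326 m/d → t_C = 522/0.03326 = 15700 d
Total t = 12630 + 5787 + 15700 = 34110 d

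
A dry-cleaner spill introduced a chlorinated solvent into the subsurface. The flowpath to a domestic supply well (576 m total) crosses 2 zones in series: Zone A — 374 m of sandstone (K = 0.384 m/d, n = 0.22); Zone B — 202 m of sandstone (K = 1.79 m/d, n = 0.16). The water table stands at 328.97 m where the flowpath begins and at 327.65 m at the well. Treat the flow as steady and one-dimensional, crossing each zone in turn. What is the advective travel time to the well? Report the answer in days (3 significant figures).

Total head drop ΔH = 328.97 − 327.65 = 1.32 m
Steady 1-D flow in series ⇒ the Darcy flux q is identical in every zone and the zone head losses add (resistances L/K in series).
Σ(L/K) = 374/0.384 + 202/1.79 = 974.0 + 112.8 = 1087 d
q = ΔH / Σ(L/K) = 1.32 / 1087 = 0.001215 m/d (same in every zone)
Zone A: v = q/n = 0.001215/0.22 = 0.005521 m/d → t_A = 374/0.005521 = 67740 d
Zone B: v = q/n = 0.001215/0.16 = 0.007591 m/d → t_B = 202/0.007591 = 26610 d
Total t = 67740 + 26610 = 94350 d

94400 days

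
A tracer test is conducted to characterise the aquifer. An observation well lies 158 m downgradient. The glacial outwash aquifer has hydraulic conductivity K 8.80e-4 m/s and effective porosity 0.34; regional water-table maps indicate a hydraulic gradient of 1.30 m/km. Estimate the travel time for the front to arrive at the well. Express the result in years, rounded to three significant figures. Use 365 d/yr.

1.49 years

K = 8.80e-4 m/s × 86400 s/d = 76.03 m/d
Specific discharge q = 76.03 × 0.0013 = 0.09884 m/d
v_s = q/n_e = 0.09884/0.34 = 0.2907 m/d
t = L / v = 158 / 0.2907 = 543.5 d
   = 543.5 / 365 = 1.49 yr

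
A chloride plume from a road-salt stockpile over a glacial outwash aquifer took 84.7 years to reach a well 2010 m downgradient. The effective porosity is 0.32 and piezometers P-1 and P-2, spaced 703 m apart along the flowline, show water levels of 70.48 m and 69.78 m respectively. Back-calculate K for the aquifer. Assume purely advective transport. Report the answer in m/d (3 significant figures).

Hydraulic gradient i = (70.48 − 69.78) / 703 = 0.70 / 703 = 9.957e-4
t = 84.7 years = 30920 d
v = L / t = 2010 / 30920 = 0.06502 m/d
K = v · n / i = 0.06502 × 0.32 / 9.957e-4 = 20.9 m/d

20.9 m/d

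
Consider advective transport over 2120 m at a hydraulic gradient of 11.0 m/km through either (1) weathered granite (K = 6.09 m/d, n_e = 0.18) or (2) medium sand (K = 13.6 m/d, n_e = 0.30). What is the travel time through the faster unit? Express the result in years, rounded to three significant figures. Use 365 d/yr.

11.6 years

Unit 1 (weathered granite): v = 6.09×0.011/0.18 = 0.3722 m/d, t = 2120/0.3722 = 5696 d
Unit 2 (medium sand): v = 13.6×0.011/0.30 = 0.4987 m/d, t = 2120/0.4987 = 4251 d
Faster: 4251 d / 365 = 11.6 yr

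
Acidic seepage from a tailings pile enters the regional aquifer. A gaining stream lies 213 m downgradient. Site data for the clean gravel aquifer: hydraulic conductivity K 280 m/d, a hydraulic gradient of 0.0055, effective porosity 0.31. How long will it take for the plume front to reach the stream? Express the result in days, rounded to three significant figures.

42.9 days

q = Ki = 280 × 0.0055 = 1.540 m/d
v = Ki/n = 280·0.0055/0.31 = 4.968 m/d
t = L / v = 213 / 4.968 = 42.88 d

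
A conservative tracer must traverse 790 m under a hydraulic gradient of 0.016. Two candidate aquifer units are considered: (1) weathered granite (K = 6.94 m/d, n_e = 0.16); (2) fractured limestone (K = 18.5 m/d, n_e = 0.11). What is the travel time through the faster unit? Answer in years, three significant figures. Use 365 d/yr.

0.804 years

Unit 1 (weathered granite): v = 6.94×0.016/0.16 = 0.6940 m/d, t = 790/0.6940 = 1138 d
Unit 2 (fractured limestone): v = 18.5×0.016/0.11 = 2.691 m/d, t = 790/2.691 = 293.6 d
Faster: 293.6 d / 365 = 0.804 yr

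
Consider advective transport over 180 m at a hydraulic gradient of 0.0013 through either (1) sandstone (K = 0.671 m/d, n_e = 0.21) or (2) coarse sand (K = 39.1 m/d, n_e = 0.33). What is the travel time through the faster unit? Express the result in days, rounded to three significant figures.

1170 days

Unit 1 (sandstone): v = 0.671×0.0013/0.21 = 0.004154 m/d, t = 180/0.004154 = 43330 d
Unit 2 (coarse sand): v = 39.1×0.0013/0.33 = 0.1540 m/d, t = 180/0.1540 = 1169 d
Faster unit: t = 1170 d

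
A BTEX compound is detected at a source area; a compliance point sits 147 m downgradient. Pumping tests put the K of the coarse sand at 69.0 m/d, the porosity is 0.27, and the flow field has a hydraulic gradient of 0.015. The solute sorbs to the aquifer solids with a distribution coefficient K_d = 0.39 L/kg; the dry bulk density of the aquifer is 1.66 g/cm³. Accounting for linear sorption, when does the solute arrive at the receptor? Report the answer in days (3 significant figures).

Specific discharge q = 69.0 × 0.015 = 1.035 m/d
Seepage velocity v = q / n = 1.035 / 0.27 = 3.833 m/d
Retardation R = 1 + ρ_b·K_d/n = 1 + 1.66×0.39/0.27 = 3.398
Contaminant velocity v_c = v/R = 3.833/3.398 = 1.128 m/d
t = L/v_c = 147/1.128 = 130.3 d

130 days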